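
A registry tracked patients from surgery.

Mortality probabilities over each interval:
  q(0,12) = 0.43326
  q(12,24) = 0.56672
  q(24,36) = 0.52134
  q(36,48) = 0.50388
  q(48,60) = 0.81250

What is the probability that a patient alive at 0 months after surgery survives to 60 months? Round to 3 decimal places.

Chaining the interval survival probabilities: (1 − 0.43326) × (1 − 0.56672) × (1 − 0.52134) × (1 − 0.50388) × (1 − 0.81250).
= 0.56674 × 0.43328 × 0.47866 × 0.49612 × 0.18750 = 0.010934.

0.011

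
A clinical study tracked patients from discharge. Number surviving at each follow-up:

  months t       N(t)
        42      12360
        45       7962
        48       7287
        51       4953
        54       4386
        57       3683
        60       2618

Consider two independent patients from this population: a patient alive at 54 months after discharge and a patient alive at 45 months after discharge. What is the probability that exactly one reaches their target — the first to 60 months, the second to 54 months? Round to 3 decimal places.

0.490

p₁ = N(60)/N(54) = 2618/4386 = 0.596899; p₂ = N(54)/N(45) = 4386/7962 = 0.550867.
P(exactly one) = p₁(1−p₂) + (1−p₁)p₂ = 0.268087 + 0.222055 = 0.490142.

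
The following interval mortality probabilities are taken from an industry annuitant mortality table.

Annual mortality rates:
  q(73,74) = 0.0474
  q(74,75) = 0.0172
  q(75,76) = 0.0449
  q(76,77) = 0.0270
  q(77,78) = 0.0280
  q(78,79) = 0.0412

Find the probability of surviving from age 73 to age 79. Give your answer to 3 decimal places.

Chaining the interval survival probabilities: (1 − 0.0474) × (1 − 0.0172) × (1 − 0.0449) × (1 − 0.0270) × (1 − 0.0280) × (1 − 0.0412).
= 0.9526 × 0.9828 × 0.9551 × 0.9730 × 0.9720 × 0.9588 = 0.810834.

0.811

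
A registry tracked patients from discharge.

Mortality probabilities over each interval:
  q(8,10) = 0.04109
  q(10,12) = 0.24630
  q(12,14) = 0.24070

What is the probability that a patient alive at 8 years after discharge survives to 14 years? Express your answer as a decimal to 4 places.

The overall survival probability is (1 − 0.04109) × (1 − 0.24630) × (1 − 0.24070).
= 0.95891 × 0.75370 × 0.75930 = 0.548769.

0.5488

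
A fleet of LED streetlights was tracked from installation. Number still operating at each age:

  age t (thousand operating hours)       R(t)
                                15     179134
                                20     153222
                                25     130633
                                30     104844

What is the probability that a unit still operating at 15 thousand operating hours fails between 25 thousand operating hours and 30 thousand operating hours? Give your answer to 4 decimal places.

0.1440

This is the probability of reaching 25 but not 30, conditional on being operational at 15: (R(25) − R(30)) / R(15).
= (130633 − 104844) / 179134 = 25789 / 179134 = 0.143965.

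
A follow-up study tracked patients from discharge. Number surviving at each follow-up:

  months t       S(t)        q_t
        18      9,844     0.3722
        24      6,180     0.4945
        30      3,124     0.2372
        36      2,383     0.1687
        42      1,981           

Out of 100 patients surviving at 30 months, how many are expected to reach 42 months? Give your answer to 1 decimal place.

63.4

The relevant probability is 1,981/3,124 = 0.634123.
Expected number = 100 × 0.634123 = 63.4.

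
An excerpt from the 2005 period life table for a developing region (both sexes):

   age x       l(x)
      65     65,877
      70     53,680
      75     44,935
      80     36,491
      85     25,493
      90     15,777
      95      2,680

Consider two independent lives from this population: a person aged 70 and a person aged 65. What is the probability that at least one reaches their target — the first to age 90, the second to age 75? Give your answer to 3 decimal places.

p₁ = l(90)/l(70) = 15,777/53,680 = 0.293908; p₂ = l(75)/l(65) = 44,935/65,877 = 0.682105.
P(at least one) = 1 − (1−p₁)(1−p₂) = 1 − 0.706092 × 0.317895 = 0.775537.

0.776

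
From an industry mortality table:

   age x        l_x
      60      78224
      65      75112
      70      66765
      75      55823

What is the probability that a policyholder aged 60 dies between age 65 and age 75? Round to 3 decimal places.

0.247

We want 5|10q60 = (l_65 − l_75)/l_60.
This is the probability of reaching 65 but not 75, conditional on being alive at 60: (l_65 − l_75) / l_60.
= (75112 − 55823) / 78224 = 19289 / 78224 = 0.246587.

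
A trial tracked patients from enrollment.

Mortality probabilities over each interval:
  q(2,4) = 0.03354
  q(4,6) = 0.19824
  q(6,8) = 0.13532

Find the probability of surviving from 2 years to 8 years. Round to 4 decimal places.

0.6700

Chaining the interval survival probabilities: (1 − 0.03354) × (1 − 0.19824) × (1 − 0.13532).
= 0.96646 × 0.80176 × 0.86468 = 0.670014.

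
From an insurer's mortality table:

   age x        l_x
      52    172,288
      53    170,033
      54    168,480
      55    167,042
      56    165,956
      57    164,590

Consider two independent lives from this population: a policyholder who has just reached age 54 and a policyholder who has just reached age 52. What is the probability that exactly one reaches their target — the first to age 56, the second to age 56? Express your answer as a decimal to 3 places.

p₁ = l_56/l_54 = 165,956/168,480 = 0.985019; p₂ = l_56/l_52 = 165,956/172,288 = 0.963248.
P(exactly one) = p₁(1−p₂) + (1−p₁)p₂ = 0.036201 + 0.014430 = 0.050632.

0.051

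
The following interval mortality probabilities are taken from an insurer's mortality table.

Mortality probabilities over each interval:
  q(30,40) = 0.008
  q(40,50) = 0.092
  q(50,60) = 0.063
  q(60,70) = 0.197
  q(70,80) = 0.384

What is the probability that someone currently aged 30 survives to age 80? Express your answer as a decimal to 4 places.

0.4175

The overall survival probability is (1 − 0.008) × (1 − 0.092) × (1 − 0.063) × (1 − 0.197) × (1 − 0.384).
= 0.992 × 0.908 × 0.937 × 0.803 × 0.616 = 0.417478.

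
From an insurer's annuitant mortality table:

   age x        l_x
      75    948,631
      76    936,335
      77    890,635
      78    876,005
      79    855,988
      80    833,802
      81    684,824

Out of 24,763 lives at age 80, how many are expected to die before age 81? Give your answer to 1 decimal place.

The relevant probability is 1 − 684,824/833,802 = 0.178673.
Expected number = 24,763 × 0.178673 = 4424.5.

4424.5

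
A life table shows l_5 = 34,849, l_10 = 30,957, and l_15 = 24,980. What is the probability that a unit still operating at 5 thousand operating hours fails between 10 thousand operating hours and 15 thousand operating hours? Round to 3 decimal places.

0.172

This is the probability of reaching 10 but not 15, conditional on being operational at 5: (l_10 − l_15) / l_5.
= (30,957 − 24,980) / 34,849 = 5,977 / 34,849 = 0.171511.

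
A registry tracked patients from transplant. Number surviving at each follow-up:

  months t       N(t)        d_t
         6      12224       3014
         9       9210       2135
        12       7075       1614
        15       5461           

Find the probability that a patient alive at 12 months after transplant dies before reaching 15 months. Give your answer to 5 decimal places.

P(die before 15 | alive at 12) = 1 − N(15)/N(12) = 1 − 5461/7075 = (1614)/7075 = 0.228127.

0.22813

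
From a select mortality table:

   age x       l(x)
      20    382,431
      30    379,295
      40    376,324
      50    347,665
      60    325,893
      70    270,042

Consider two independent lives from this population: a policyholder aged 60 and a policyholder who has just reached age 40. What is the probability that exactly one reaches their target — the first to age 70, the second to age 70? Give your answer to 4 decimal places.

0.3570

p₁ = l(70)/l(60) = 270,042/325,893 = 0.828622; p₂ = l(70)/l(40) = 270,042/376,324 = 0.717578.
P(exactly one) = p₁(1−p₂) + (1−p₁)p₂ = 0.234021 + 0.122977 = 0.356998.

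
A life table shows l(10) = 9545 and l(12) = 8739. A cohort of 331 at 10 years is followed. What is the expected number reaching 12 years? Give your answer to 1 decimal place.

303.0

The relevant probability is 8739/9545 = 0.915558.
Expected number = 331 × 0.915558 = 303.0.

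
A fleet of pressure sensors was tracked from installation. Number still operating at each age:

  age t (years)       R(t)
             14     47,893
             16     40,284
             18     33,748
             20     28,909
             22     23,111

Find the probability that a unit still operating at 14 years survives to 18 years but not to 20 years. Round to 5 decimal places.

This is the probability of reaching 18 but not 20, conditional on being operational at 14: (R(18) − R(20)) / R(14).
= (33,748 − 28,909) / 47,893 = 4,839 / 47,893 = 0.101038.

0.10104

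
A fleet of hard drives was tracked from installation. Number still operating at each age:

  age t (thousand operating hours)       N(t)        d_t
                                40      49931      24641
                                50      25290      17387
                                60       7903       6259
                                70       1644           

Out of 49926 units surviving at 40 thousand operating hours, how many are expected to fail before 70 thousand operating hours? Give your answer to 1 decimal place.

The relevant probability is 1 − 1644/49931 = 0.967075.
Expected number = 49926 × 0.967075 = 48282.2.

48282.2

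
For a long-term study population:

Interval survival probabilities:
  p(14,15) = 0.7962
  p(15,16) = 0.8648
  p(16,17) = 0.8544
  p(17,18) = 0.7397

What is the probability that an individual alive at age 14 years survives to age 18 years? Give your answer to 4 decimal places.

P(survive 14→18) = 0.7962 × 0.8648 × 0.8544 × 0.7397.
= 0.435166.

0.4352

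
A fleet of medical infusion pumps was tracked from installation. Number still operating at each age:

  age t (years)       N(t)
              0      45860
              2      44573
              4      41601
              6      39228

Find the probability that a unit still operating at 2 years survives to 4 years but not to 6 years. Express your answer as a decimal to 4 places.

0.0532

This is the probability of reaching 4 but not 6, conditional on being operational at 2: (N(4) − N(6)) / N(2).
= (41601 − 39228) / 44573 = 2373 / 44573 = 0.053239.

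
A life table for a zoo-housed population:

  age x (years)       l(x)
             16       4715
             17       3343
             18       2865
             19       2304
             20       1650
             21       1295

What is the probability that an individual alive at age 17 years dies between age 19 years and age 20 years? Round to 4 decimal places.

0.1956

This is the probability of reaching 19 but not 20, conditional on being alive at 17: (l(19) − l(20)) / l(17).
= (2304 − 1650) / 3343 = 654 / 3343 = 0.195633.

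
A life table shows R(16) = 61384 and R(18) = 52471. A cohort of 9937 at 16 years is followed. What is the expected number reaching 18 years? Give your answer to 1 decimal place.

8494.1

The relevant probability is 52471/61384 = 0.854799.
Expected number = 9937 × 0.854799 = 8494.1.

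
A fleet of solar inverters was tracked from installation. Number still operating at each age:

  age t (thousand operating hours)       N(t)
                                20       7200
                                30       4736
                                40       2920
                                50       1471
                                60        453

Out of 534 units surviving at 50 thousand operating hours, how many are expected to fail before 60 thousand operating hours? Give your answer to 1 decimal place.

The relevant probability is 1 − 453/1471 = 0.692046.
Expected number = 534 × 0.692046 = 369.6.

369.6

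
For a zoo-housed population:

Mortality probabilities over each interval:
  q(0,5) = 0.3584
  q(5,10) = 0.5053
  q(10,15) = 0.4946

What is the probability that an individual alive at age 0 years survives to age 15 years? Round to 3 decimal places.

The overall survival probability is (1 − 0.3584) × (1 − 0.5053) × (1 − 0.4946).
= 0.6416 × 0.4947 × 0.5054 = 0.160414.

0.160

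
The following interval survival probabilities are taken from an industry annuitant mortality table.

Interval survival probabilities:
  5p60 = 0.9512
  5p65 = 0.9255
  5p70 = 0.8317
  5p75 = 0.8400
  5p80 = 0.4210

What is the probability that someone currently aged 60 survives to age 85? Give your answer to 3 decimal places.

Chaining the interval survival probabilities: 0.9512 × 0.9255 × 0.8317 × 0.8400 × 0.4210.
= 0.258926.

0.259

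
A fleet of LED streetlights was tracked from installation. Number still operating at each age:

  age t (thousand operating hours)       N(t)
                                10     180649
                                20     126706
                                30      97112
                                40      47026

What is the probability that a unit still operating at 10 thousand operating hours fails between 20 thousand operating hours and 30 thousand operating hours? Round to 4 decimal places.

0.1638

This is the probability of reaching 20 but not 30, conditional on being operational at 10: (N(20) − N(30)) / N(10).
= (126706 − 97112) / 180649 = 29594 / 180649 = 0.163820.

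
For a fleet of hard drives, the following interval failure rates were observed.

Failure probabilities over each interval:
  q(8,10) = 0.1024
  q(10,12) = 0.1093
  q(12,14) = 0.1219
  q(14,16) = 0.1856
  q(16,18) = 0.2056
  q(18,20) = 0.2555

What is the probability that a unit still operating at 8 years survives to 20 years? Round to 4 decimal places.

The overall survival probability is (1 − 0.1024) × (1 − 0.1093) × (1 − 0.1219) × (1 − 0.1856) × (1 − 0.2056) × (1 − 0.2555).
= 0.8976 × 0.8907 × 0.8781 × 0.8144 × 0.7944 × 0.7445 = 0.338143.

0.3381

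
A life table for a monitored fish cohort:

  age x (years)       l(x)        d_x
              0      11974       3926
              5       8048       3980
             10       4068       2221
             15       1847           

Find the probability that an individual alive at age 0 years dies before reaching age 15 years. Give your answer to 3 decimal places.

P(die before 15 | alive at 0) = 1 − l(15)/l(0) = 1 − 1847/11974 = (10127)/11974 = 0.845749.

0.846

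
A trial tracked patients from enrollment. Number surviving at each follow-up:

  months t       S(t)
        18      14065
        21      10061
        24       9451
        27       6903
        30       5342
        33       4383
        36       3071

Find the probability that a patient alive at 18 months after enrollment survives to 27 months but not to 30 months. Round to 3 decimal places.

This is the probability of reaching 27 but not 30, conditional on being alive at 18: (S(27) − S(30)) / S(18).
= (6903 − 5342) / 14065 = 1561 / 14065 = 0.110985.

0.111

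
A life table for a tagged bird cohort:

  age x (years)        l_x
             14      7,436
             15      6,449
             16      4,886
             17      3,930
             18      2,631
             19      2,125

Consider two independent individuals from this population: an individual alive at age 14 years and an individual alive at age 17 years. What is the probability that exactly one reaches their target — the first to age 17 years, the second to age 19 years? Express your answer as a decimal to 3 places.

0.498

p₁ = l_17/l_14 = 3,930/7,436 = 0.528510; p₂ = l_19/l_17 = 2,125/3,930 = 0.540712.
P(exactly one) = p₁(1−p₂) + (1−p₁)p₂ = 0.242738 + 0.254940 = 0.497679.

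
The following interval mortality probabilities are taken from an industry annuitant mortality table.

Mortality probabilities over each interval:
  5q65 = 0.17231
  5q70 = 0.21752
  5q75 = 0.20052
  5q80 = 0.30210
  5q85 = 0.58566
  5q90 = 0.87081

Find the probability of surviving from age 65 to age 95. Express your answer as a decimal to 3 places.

0.019

30p65 = (1 − 0.17231) × (1 − 0.21752) × (1 − 0.20052) × (1 − 0.30210) × (1 − 0.58566) × (1 − 0.87081).
= 0.82769 × 0.78248 × 0.79948 × 0.69790 × 0.41434 × 0.12919 = 0.019343.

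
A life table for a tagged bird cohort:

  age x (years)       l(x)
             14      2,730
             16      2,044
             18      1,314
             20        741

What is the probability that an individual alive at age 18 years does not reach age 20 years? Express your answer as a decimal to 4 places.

P(die before 20 | alive at 18) = 1 − l(20)/l(18) = 1 − 741/1,314 = (573)/1,314 = 0.436073.

0.4361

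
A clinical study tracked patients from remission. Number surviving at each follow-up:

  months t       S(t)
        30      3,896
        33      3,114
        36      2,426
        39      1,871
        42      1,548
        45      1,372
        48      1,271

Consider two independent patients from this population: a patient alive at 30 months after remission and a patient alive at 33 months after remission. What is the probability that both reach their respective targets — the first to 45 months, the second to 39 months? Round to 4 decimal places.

p₁ = S(45)/S(30) = 1,372/3,896 = 0.352156; p₂ = S(39)/S(33) = 1,871/3,114 = 0.600835.
P(both) = p₁ × p₂ = 0.352156 × 0.600835 = 0.211588.

0.2116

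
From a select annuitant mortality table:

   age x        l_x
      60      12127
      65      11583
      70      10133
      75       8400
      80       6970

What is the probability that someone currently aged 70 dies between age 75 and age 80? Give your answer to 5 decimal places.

We want 5|5q70 = (l_75 − l_80)/l_70.
This is the probability of reaching 75 but not 80, conditional on being alive at 70: (l_75 − l_80) / l_70.
= (8400 − 6970) / 10133 = 1430 / 10133 = 0.141123.

0.14112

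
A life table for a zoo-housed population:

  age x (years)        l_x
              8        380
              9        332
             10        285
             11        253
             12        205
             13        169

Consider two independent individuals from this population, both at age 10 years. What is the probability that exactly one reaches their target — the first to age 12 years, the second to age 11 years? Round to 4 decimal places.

p₁ = l_12/l_10 = 205/285 = 0.719298; p₂ = l_11/l_10 = 253/285 = 0.887719.
P(exactly one) = p₁(1−p₂) + (1−p₁)p₂ = 0.080763 + 0.249184 = 0.329948.

0.3299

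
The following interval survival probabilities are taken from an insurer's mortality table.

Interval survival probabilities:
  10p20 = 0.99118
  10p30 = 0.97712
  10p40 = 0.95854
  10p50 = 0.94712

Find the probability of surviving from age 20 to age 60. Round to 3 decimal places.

0.879

Survival from 20 to 60 is the product of surviving each interval: 0.99118 × 0.97712 × 0.95854 × 0.94712.
= 0.879257.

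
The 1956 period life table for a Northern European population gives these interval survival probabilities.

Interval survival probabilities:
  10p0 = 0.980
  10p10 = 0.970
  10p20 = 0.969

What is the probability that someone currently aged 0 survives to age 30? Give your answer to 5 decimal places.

The overall survival probability is 0.980 × 0.970 × 0.969.
= 0.921131.

0.92113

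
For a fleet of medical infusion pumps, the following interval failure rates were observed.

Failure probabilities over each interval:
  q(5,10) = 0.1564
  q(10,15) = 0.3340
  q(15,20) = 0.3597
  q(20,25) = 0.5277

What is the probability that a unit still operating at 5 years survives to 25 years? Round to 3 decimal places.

The overall survival probability is (1 − 0.1564) × (1 − 0.3340) × (1 − 0.3597) × (1 − 0.5277).
= 0.8436 × 0.6660 × 0.6403 × 0.4723 = 0.169907.

0.170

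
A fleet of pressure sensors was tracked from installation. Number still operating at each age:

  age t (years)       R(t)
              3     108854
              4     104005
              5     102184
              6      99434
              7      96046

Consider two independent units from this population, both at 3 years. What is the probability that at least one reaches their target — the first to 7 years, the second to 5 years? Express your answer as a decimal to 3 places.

p₁ = R(7)/R(3) = 96046/108854 = 0.882338; p₂ = R(5)/R(3) = 102184/108854 = 0.938725.
P(at least one) = 1 − (1−p₁)(1−p₂) = 1 − 0.117662 × 0.061275 = 0.992790.

0.993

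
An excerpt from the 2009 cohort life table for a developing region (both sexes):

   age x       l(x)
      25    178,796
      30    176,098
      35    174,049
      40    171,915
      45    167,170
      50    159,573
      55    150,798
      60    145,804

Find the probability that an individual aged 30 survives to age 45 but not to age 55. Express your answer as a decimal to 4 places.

This is the probability of reaching 45 but not 55, conditional on being alive at 30: (l(45) − l(55)) / l(30).
= (167,170 − 150,798) / 176,098 = 16,372 / 176,098 = 0.092971.

0.0930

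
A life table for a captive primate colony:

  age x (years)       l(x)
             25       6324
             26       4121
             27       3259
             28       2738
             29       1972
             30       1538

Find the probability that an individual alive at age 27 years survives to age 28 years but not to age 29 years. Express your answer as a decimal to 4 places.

This is the probability of reaching 28 but not 29, conditional on being alive at 27: (l(28) − l(29)) / l(27).
= (2738 − 1972) / 3259 = 766 / 3259 = 0.235041.

0.2350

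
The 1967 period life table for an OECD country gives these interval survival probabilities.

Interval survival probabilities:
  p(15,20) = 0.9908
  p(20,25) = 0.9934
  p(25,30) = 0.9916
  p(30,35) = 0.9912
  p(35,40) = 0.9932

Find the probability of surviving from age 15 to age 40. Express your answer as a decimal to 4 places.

0.9608

Chaining the interval survival probabilities: 0.9908 × 0.9934 × 0.9916 × 0.9912 × 0.9932.
= 0.960826.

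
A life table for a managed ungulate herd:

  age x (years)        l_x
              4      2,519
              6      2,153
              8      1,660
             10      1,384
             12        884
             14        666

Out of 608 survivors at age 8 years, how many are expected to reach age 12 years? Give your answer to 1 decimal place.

The relevant probability is 884/1,660 = 0.532530.
Expected number = 608 × 0.532530 = 323.8.

323.8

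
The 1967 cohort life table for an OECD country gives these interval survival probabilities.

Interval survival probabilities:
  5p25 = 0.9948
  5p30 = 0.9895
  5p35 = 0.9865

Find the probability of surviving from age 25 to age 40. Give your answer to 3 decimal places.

0.971

Chaining the interval survival probabilities: 0.9948 × 0.9895 × 0.9865.
= 0.971066.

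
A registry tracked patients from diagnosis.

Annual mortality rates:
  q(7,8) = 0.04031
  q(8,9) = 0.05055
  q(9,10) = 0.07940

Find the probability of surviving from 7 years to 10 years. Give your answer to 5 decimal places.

0.83883

Survival from 7 to 10 is the product of surviving each interval: (1 − 0.04031) × (1 − 0.05055) × (1 − 0.07940).
= 0.95969 × 0.94945 × 0.92060 = 0.838830.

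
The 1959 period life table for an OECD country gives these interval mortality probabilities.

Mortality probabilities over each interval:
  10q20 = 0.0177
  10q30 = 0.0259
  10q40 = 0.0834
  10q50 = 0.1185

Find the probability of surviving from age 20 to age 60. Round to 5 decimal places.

0.77313

Chaining the interval survival probabilities: (1 − 0.0177) × (1 − 0.0259) × (1 − 0.0834) × (1 − 0.1185).
= 0.9823 × 0.9741 × 0.9166 × 0.8815 = 0.773125.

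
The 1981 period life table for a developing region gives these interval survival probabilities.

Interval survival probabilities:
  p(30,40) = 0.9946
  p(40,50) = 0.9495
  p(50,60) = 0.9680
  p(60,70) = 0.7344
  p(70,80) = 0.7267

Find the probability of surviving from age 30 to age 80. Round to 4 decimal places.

P(survive 30→80) = 0.9946 × 0.9495 × 0.9680 × 0.7344 × 0.7267.
= 0.487873.

0.4879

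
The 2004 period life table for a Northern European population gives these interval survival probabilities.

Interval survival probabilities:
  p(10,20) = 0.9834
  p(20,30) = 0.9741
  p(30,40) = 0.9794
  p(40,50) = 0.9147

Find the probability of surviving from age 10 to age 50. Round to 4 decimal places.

0.8582

Survival from 10 to 50 is the product of surviving each interval: 0.9834 × 0.9741 × 0.9794 × 0.9147.
= 0.858168.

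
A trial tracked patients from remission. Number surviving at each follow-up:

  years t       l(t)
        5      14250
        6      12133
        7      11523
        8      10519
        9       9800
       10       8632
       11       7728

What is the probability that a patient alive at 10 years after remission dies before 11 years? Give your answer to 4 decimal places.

P(die before 11 | alive at 10) = 1 − l(11)/l(10) = 1 − 7728/8632 = (904)/8632 = 0.104727.

0.1047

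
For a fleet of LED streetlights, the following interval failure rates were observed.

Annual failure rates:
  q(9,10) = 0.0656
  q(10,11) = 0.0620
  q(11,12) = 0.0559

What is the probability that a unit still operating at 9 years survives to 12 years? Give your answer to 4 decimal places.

Chaining the interval survival probabilities: (1 − 0.0656) × (1 − 0.0620) × (1 − 0.0559).
= 0.9344 × 0.9380 × 0.9441 = 0.827473.

0.8275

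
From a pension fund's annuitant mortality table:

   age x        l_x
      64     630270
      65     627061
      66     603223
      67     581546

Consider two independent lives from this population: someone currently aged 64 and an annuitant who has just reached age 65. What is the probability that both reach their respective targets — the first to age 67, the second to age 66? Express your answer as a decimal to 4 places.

p₁ = l_67/l_64 = 581546/630270 = 0.922693; p₂ = l_66/l_65 = 603223/627061 = 0.961985.
P(both) = p₁ × p₂ = 0.922693 × 0.961985 = 0.887617.

0.8876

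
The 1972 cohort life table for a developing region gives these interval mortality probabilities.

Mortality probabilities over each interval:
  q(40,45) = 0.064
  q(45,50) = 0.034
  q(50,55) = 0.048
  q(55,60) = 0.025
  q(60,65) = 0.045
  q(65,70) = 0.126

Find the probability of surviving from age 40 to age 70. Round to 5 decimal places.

0.70050

Survival from 40 to 70 is the product of surviving each interval: (1 − 0.064) × (1 − 0.034) × (1 − 0.048) × (1 − 0.025) × (1 − 0.045) × (1 − 0.126).
= 0.936 × 0.966 × 0.952 × 0.975 × 0.955 × 0.874 = 0.700502.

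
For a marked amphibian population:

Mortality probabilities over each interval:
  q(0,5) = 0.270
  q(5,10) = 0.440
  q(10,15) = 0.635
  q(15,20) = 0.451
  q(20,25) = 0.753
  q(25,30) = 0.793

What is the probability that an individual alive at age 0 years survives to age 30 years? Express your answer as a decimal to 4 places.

Chaining the interval survival probabilities: (1 − 0.270) × (1 − 0.440) × (1 − 0.635) × (1 − 0.451) × (1 − 0.753) × (1 − 0.793).
= 0.730 × 0.560 × 0.365 × 0.549 × 0.247 × 0.207 = 0.004188.

0.0042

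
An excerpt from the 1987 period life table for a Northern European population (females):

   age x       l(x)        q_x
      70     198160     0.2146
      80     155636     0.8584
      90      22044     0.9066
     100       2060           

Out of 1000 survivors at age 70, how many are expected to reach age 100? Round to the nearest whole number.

The relevant probability is 2060/198160 = 0.010396.
Expected number = 1000 × 0.010396 = 10.

10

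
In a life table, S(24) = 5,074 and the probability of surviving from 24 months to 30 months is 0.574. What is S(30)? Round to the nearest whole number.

S(30) = S(24) × p = 5,074 × 0.574 = 2912.

2912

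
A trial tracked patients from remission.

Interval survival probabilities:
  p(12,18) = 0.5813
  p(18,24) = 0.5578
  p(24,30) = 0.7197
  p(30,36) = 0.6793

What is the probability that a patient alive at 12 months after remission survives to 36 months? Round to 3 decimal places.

0.159

The overall survival probability is 0.5813 × 0.5578 × 0.7197 × 0.6793.
= 0.158523.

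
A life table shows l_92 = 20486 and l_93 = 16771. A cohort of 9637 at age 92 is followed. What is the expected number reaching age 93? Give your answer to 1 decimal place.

7889.4

The relevant probability is 16771/20486 = 0.818657.
Expected number = 9637 × 0.818657 = 7889.4.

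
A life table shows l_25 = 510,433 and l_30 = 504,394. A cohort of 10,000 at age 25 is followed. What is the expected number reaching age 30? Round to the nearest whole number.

9882

The relevant probability is 504,394/510,433 = 0.988169.
Expected number = 10,000 × 0.988169 = 9882.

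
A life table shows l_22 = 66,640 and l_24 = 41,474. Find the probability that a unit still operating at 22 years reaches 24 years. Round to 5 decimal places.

0.62236

The conditional survival probability is l_24/l_22 = 41,474/66,640 = 0.622359.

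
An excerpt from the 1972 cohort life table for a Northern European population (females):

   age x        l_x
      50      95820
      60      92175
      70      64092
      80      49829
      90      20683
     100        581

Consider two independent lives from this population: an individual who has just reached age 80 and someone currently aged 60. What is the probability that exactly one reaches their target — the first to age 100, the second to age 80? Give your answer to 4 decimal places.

0.5396

p₁ = l_100/l_80 = 581/49829 = 0.011660; p₂ = l_80/l_60 = 49829/92175 = 0.540591.
P(exactly one) = p₁(1−p₂) + (1−p₁)p₂ = 0.005357 + 0.534288 = 0.539644.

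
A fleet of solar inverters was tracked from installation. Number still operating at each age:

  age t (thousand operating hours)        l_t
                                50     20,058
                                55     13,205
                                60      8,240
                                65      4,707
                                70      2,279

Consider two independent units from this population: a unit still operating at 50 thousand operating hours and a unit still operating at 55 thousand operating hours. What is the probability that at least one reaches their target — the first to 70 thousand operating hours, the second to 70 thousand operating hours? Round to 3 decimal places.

p₁ = l_70/l_50 = 2,279/20,058 = 0.113621; p₂ = l_70/l_55 = 2,279/13,205 = 0.172586.
P(at least one) = 1 − (1−p₁)(1−p₂) = 1 − 0.886379 × 0.827414 = 0.266598.

0.267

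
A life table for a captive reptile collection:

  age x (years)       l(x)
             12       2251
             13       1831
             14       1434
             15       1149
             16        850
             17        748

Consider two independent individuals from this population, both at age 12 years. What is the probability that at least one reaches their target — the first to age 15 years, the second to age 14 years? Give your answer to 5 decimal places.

0.82231

p₁ = l(15)/l(12) = 1149/2251 = 0.510440; p₂ = l(14)/l(12) = 1434/2251 = 0.637050.
P(at least one) = 1 − (1−p₁)(1−p₂) = 1 − 0.489560 × 0.362950 = 0.822314.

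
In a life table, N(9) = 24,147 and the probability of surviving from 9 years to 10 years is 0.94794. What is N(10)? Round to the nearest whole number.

22890

N(10) = N(9) × p = 24,147 × 0.94794 = 22890.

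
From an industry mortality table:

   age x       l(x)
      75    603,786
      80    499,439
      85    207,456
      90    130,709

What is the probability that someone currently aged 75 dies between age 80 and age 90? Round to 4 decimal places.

This is the probability of reaching 80 but not 90, conditional on being alive at 75: (l(80) − l(90)) / l(75).
= (499,439 − 130,709) / 603,786 = 368,730 / 603,786 = 0.610697.

0.6107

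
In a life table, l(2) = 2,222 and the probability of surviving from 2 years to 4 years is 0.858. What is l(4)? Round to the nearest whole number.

1906

l(4) = l(2) × p = 2,222 × 0.858 = 1906.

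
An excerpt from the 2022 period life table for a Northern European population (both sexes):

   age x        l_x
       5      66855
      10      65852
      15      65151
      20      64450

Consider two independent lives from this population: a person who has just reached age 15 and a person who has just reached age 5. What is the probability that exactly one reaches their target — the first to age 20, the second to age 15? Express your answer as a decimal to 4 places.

p₁ = l_20/l_15 = 64450/65151 = 0.989240; p₂ = l_15/l_5 = 65151/66855 = 0.974512.
P(exactly one) = p₁(1−p₂) + (1−p₁)p₂ = 0.025214 + 0.010486 = 0.035699.

0.0357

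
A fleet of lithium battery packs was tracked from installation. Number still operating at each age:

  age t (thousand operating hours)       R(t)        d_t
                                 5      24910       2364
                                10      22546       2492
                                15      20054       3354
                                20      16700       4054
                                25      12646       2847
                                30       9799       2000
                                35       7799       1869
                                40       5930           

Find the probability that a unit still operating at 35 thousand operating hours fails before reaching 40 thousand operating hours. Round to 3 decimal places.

0.240

P(fail before 40 | operational at 35) = 1 − R(40)/R(35) = 1 − 5930/7799 = (1869)/7799 = 0.239646.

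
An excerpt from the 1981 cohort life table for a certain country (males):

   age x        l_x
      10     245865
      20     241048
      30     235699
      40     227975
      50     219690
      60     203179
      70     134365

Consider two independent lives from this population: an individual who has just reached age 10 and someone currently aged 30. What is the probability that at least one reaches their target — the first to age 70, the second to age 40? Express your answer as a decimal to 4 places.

p₁ = l_70/l_10 = 134365/245865 = 0.546499; p₂ = l_40/l_30 = 227975/235699 = 0.967229.
P(at least one) = 1 − (1−p₁)(1−p₂) = 1 − 0.453501 × 0.032771 = 0.985138.

0.9851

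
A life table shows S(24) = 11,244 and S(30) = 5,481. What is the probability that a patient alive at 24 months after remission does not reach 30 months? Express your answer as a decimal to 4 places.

0.5125

P(die before 30 | alive at 24) = 1 − S(30)/S(24) = 1 − 5,481/11,244 = (5,763)/11,244 = 0.512540.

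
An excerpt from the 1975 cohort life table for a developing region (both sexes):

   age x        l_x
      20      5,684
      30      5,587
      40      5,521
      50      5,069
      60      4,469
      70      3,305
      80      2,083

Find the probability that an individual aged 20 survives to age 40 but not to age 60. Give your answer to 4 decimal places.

0.1851

This is the probability of reaching 40 but not 60, conditional on being alive at 20: (l_40 − l_60) / l_20.
= (5,521 − 4,469) / 5,684 = 1,052 / 5,684 = 0.185081.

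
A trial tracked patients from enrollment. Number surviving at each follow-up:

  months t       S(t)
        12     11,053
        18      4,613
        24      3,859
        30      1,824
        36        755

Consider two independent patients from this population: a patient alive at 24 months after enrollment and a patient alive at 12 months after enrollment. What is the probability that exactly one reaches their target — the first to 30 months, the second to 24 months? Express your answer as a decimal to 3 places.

p₁ = S(30)/S(24) = 1,824/3,859 = 0.472661; p₂ = S(24)/S(12) = 3,859/11,053 = 0.349136.
P(exactly one) = p₁(1−p₂) + (1−p₁)p₂ = 0.307638 + 0.184113 = 0.491751.

0.492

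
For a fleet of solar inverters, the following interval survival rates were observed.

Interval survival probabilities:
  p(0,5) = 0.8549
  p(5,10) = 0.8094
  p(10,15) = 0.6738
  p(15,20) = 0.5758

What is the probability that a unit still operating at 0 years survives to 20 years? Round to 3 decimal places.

0.268

Chaining the interval survival probabilities: 0.8549 × 0.8094 × 0.6738 × 0.5758.
= 0.268461.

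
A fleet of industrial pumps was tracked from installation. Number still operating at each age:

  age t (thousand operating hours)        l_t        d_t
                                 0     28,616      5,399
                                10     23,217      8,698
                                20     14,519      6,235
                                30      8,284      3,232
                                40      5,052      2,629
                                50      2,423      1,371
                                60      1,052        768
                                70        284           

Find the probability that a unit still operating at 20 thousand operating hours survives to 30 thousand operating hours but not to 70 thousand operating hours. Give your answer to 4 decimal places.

0.5510

This is the probability of reaching 30 but not 70, conditional on being operational at 20: (l_30 − l_70) / l_20.
= (8,284 − 284) / 14,519 = 8,000 / 14,519 = 0.551002.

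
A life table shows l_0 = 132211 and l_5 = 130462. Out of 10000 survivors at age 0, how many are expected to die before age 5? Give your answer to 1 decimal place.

The relevant probability is 1 − 130462/132211 = 0.013229.
Expected number = 10000 × 0.013229 = 132.3.

132.3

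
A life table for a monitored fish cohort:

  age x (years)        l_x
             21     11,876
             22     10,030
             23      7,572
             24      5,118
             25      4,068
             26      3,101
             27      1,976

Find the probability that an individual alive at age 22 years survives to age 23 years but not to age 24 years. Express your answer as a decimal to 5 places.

0.24467

This is the probability of reaching 23 but not 24, conditional on being alive at 22: (l_23 − l_24) / l_22.
= (7,572 − 5,118) / 10,030 = 2,454 / 10,030 = 0.244666.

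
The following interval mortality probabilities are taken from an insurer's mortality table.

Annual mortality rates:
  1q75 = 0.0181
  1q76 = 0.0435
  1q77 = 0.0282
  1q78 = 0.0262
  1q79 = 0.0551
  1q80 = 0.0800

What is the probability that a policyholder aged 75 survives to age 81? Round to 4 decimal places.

Survival from 75 to 81 is the product of surviving each interval: (1 − 0.0181) × (1 − 0.0435) × (1 − 0.0282) × (1 − 0.0262) × (1 − 0.0551) × (1 − 0.0800).
= 0.9819 × 0.9565 × 0.9718 × 0.9738 × 0.9449 × 0.9200 = 0.772632.

0.7726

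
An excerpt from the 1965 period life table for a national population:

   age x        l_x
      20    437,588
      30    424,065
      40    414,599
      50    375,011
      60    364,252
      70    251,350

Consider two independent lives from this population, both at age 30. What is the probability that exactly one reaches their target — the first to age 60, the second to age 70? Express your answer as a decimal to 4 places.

p₁ = l_60/l_30 = 364,252/424,065 = 0.858953; p₂ = l_70/l_30 = 251,350/424,065 = 0.592716.
P(exactly one) = p₁(1−p₂) + (1−p₁)p₂ = 0.349838 + 0.083601 = 0.433439.

0.4334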